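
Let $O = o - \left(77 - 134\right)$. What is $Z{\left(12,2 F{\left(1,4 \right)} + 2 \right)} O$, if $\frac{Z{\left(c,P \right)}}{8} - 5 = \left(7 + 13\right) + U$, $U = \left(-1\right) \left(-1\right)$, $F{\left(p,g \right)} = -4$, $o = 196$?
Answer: $52624$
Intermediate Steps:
$U = 1$
$Z{\left(c,P \right)} = 208$ ($Z{\left(c,P \right)} = 40 + 8 \left(\left(7 + 13\right) + 1\right) = 40 + 8 \left(20 + 1\right) = 40 + 8 \cdot 21 = 40 + 168 = 208$)
$O = 253$ ($O = 196 - \left(77 - 134\right) = 196 - -57 = 196 + 57 = 253$)
$Z{\left(12,2 F{\left(1,4 \right)} + 2 \right)} O = 208 \cdot 253 = 52624$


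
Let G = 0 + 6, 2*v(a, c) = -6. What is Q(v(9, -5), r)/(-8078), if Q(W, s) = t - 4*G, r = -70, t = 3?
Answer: 3/1154 ≈ 0.0025997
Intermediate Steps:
v(a, c) = -3 (v(a, c) = (½)*(-6) = -3)
G = 6
Q(W, s) = -21 (Q(W, s) = 3 - 4*6 = 3 - 24 = -21)
Q(v(9, -5), r)/(-8078) = -21/(-8078) = -21*(-1/8078) = 3/1154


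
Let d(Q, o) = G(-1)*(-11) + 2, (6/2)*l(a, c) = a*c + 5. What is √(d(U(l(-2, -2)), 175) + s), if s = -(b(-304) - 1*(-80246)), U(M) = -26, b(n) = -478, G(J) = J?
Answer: I*√79755 ≈ 282.41*I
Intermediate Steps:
l(a, c) = 5/3 + a*c/3 (l(a, c) = (a*c + 5)/3 = (5 + a*c)/3 = 5/3 + a*c/3)
d(Q, o) = 13 (d(Q, o) = -1*(-11) + 2 = 11 + 2 = 13)
s = -79768 (s = -(-478 - 1*(-80246)) = -(-478 + 80246) = -1*79768 = -79768)
√(d(U(l(-2, -2)), 175) + s) = √(13 - 79768) = √(-79755) = I*√79755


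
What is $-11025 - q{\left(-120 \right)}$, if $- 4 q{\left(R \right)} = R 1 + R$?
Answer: $-11085$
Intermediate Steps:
$q{\left(R \right)} = - \frac{R}{2}$ ($q{\left(R \right)} = - \frac{R 1 + R}{4} = - \frac{R + R}{4} = - \frac{2 R}{4} = - \frac{R}{2}$)
$-11025 - q{\left(-120 \right)} = -11025 - \left(- \frac{1}{2}\right) \left(-120\right) = -11025 - 60 = -11085$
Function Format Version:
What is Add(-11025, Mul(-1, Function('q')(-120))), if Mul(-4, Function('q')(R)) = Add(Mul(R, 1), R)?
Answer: -11085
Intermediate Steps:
Function('q')(R) = Mul(Rational(-1, 2), R) (Function('q')(R) = Mul(Rational(-1, 4), Add(Mul(R, 1), R)) = Mul(Rational(-1, 4), Add(R, R)) = Mul(Rational(-1, 4), Mul(2, R)) = Mul(Rational(-1, 2), R))
Add(-11025, Mul(-1, Function('q')(-120))) = Add(-11025, Mul(-1, Mul(Rational(-1, 2), -120))) = Add(-11025, Mul(-1, 60)) = Add(-11025, -60) = -11085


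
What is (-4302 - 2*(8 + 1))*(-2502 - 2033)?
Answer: 19591200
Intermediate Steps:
(-4302 - 2*(8 + 1))*(-2502 - 2033) = (-4302 - 2*9)*(-4535) = (-4302 - 18)*(-4535) = -4320*(-4535) = 19591200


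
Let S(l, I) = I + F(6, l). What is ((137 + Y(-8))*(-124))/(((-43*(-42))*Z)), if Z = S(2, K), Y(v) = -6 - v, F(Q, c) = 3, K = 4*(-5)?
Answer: 8618/15351 ≈ 0.56140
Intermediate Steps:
K = -20
S(l, I) = 3 + I (S(l, I) = I + 3 = 3 + I)
Z = -17 (Z = 3 - 20 = -17)
((137 + Y(-8))*(-124))/(((-43*(-42))*Z)) = ((137 + (-6 - 1*(-8)))*(-124))/((-43*(-42)*(-17))) = ((137 + (-6 + 8))*(-124))/((1806*(-17))) = ((137 + 2)*(-124))/(-30702) = (139*(-124))*(-1/30702) = -17236*(-1/30702) = 8618/15351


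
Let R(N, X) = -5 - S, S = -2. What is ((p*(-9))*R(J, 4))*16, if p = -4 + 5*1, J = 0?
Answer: 432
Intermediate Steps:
R(N, X) = -3 (R(N, X) = -5 - 1*(-2) = -5 + 2 = -3)
p = 1 (p = -4 + 5 = 1)
((p*(-9))*R(J, 4))*16 = ((1*(-9))*(-3))*16 = -9*(-3)*16 = 27*16 = 432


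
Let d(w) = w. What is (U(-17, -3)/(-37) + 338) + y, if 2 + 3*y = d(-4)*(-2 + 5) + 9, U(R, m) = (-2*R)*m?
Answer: 37639/111 ≈ 339.09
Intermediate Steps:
U(R, m) = -2*R*m
y = -5/3 (y = -⅔ + (-4*(-2 + 5) + 9)/3 = -⅔ + (-4*3 + 9)/3 = -⅔ + (-12 + 9)/3 = -⅔ + (⅓)*(-3) = -⅔ - 1 = -5/3 ≈ -1.6667)
(U(-17, -3)/(-37) + 338) + y = (-2*(-17)*(-3)/(-37) + 338) - 5/3 = (-102*(-1/37) + 338) - 5/3 = (102/37 + 338) - 5/3 = 12608/37 - 5/3 = 37639/111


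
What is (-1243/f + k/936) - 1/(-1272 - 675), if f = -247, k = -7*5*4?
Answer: 14090623/2885454 ≈ 4.8833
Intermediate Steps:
k = -140 (k = -35*4 = -140)
(-1243/f + k/936) - 1/(-1272 - 675) = (-1243/(-247) - 140/936) - 1/(-1272 - 675) = (-1243*(-1/247) - 140*1/936) - 1/(-1947) = (1243/247 - 35/234) - 1*(-1/1947) = 21709/4446 + 1/1947 = 14090623/2885454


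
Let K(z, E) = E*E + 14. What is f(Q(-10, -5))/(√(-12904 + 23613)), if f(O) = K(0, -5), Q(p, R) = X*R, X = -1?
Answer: 39*√10709/10709 ≈ 0.37687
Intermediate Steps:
Q(p, R) = -R
K(z, E) = 14 + E² (K(z, E) = E² + 14 = 14 + E²)
f(O) = 39 (f(O) = 14 + (-5)² = 14 + 25 = 39)
f(Q(-10, -5))/(√(-12904 + 23613)) = 39/(√(-12904 + 23613)) = 39/(√10709) = 39*(√10709/10709) = 39*√10709/10709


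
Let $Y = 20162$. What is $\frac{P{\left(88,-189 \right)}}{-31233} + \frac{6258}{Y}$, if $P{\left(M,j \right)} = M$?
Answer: $\frac{96840929}{314859873} \approx 0.30757$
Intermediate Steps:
$\frac{P{\left(88,-189 \right)}}{-31233} + \frac{6258}{Y} = \frac{88}{-31233} + \frac{6258}{20162} = 88 \left(- \frac{1}{31233}\right) + 6258 \cdot \frac{1}{20162} = - \frac{88}{31233} + \frac{3129}{10081} = \frac{96840929}{314859873}$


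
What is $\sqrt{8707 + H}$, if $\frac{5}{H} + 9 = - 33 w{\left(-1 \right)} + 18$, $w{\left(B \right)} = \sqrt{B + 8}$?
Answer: $\frac{\sqrt{-235104 + 861993 \sqrt{7}}}{3 \sqrt{-3 + 11 \sqrt{7}}} \approx 93.311$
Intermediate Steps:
$w{\left(B \right)} = \sqrt{8 + B}$
$H = \frac{5}{9 - 33 \sqrt{7}}$ ($H = \frac{5}{-9 + \left(- 33 \sqrt{8 - 1} + 18\right)} = \frac{5}{-9 + \left(- 33 \sqrt{7} + 18\right)} = \frac{5}{-9 + \left(18 - 33 \sqrt{7}\right)} = \frac{5}{9 - 33 \sqrt{7}} \approx -0.063849$)
$\sqrt{8707 + H} = \sqrt{8707 - \left(\frac{5}{838} + \frac{55 \sqrt{7}}{2514}\right)} = \sqrt{\frac{7296461}{838} - \frac{55 \sqrt{7}}{2514}}$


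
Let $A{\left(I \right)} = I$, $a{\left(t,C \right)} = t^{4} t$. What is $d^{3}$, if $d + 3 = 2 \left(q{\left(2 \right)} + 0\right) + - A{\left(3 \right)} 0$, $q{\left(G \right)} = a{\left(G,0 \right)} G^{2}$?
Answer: $16194277$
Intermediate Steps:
$a{\left(t,C \right)} = t^{5}$
$q{\left(G \right)} = G^{7}$ ($q{\left(G \right)} = G^{5} G^{2} = G^{7}$)
$d = 253$ ($d = -3 + \left(2 \left(2^{7} + 0\right) + \left(-1\right) 3 \cdot 0\right) = -3 + \left(2 \left(128 + 0\right) - 0\right) = -3 + \left(2 \cdot 128 + 0\right) = -3 + \left(256 + 0\right) = -3 + 256 = 253$)
$d^{3} = 253^{3} = 16194277$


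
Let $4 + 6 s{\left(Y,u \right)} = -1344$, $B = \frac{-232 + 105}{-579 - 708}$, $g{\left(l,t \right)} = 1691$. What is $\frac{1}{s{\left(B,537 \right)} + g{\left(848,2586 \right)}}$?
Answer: $\frac{3}{4399} \approx 0.00068197$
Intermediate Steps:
$B = \frac{127}{1287}$ ($B = - \frac{127}{-1287} = \left(-127\right) \left(- \frac{1}{1287}\right) = \frac{127}{1287} \approx 0.098679$)
$s{\left(Y,u \right)} = - \frac{674}{3}$ ($s{\left(Y,u \right)} = - \frac{2}{3} + \frac{1}{6} \left(-1344\right) = - \frac{2}{3} - 224 = - \frac{674}{3}$)
$\frac{1}{s{\left(B,537 \right)} + g{\left(848,2586 \right)}} = \frac{1}{- \frac{674}{3} + 1691} = \frac{1}{\frac{4399}{3}} = \frac{3}{4399}$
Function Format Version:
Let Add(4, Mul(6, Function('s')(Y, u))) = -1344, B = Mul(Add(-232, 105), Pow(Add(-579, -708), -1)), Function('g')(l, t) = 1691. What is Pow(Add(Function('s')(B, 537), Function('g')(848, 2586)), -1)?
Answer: Rational(3, 4399) ≈ 0.00068197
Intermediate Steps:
B = Rational(127, 1287) (B = Mul(-127, Pow(-1287, -1)) = Mul(-127, Rational(-1, 1287)) = Rational(127, 1287) ≈ 0.098679)
Function('s')(Y, u) = Rational(-674, 3) (Function('s')(Y, u) = Add(Rational(-2, 3), Mul(Rational(1, 6), -1344)) = Add(Rational(-2, 3), -224) = Rational(-674, 3))
Pow(Add(Function('s')(B, 537), Function('g')(848, 2586)), -1) = Pow(Add(Rational(-674, 3), 1691), -1) = Pow(Rational(4399, 3), -1) = Rational(3, 4399)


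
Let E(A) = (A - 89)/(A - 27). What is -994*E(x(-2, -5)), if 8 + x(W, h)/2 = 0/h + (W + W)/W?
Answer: -100394/39 ≈ -2574.2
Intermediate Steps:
x(W, h) = -12 (x(W, h) = -16 + 2*(0/h + (W + W)/W) = -16 + 2*(0 + (2*W)/W) = -16 + 2*(0 + 2) = -16 + 2*2 = -16 + 4 = -12)
E(A) = (-89 + A)/(-27 + A)
-994*E(x(-2, -5)) = -994*(-89 - 12)/(-27 - 12) = -994*(-101)/(-39) = -(-994)*(-101)/39 = -994*101/39 = -100394/39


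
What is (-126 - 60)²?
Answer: 34596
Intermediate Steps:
(-126 - 60)² = (-186)² = 34596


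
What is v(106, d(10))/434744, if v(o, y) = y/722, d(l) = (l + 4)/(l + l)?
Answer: 7/3138851680 ≈ 2.2301e-9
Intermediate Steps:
d(l) = (4 + l)/(2*l) (d(l) = (4 + l)/((2*l)) = (4 + l)*(1/(2*l)) = (4 + l)/(2*l))
v(o, y) = y/722 (v(o, y) = y*(1/722) = y/722)
v(106, d(10))/434744 = (((½)*(4 + 10)/10)/722)/434744 = (((½)*(⅒)*14)/722)*(1/434744) = ((1/722)*(7/10))*(1/434744) = (7/7220)*(1/434744) = 7/3138851680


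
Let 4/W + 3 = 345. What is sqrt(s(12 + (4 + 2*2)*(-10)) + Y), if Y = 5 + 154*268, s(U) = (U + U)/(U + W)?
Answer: sqrt(1394857420977)/5813 ≈ 203.17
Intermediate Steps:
W = 2/171 (W = 4/(-3 + 345) = 4/342 = 4*(1/342) = 2/171 ≈ 0.011696)
s(U) = 2*U/(2/171 + U) (s(U) = (U + U)/(U + 2/171) = (2*U)/(2/171 + U) = 2*U/(2/171 + U))
Y = 41277 (Y = 5 + 41272 = 41277)
sqrt(s(12 + (4 + 2*2)*(-10)) + Y) = sqrt(342*(12 + (4 + 2*2)*(-10))/(2 + 171*(12 + (4 + 2*2)*(-10))) + 41277) = sqrt(342*(12 + (4 + 4)*(-10))/(2 + 171*(12 + (4 + 4)*(-10))) + 41277) = sqrt(342*(12 + 8*(-10))/(2 + 171*(12 + 8*(-10))) + 41277) = sqrt(342*(12 - 80)/(2 + 171*(12 - 80)) + 41277) = sqrt(342*(-68)/(2 + 171*(-68)) + 41277) = sqrt(342*(-68)/(2 - 11628) + 41277) = sqrt(342*(-68)/(-11626) + 41277) = sqrt(342*(-68)*(-1/11626) + 41277) = sqrt(11628/5813 + 41277) = sqrt(239954829/5813) = sqrt(1394857420977)/5813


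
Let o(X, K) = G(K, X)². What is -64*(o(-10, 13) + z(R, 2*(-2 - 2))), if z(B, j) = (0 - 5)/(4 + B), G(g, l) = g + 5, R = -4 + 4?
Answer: -20656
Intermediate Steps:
R = 0
G(g, l) = 5 + g
o(X, K) = (5 + K)²
z(B, j) = -5/(4 + B)
-64*(o(-10, 13) + z(R, 2*(-2 - 2))) = -64*((5 + 13)² - 5/(4 + 0)) = -64*(18² - 5/4) = -64*(324 - 5*¼) = -64*(324 - 5/4) = -64*1291/4 = -20656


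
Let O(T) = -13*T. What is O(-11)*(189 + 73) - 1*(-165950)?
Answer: 203416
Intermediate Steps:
O(-11)*(189 + 73) - 1*(-165950) = (-13*(-11))*(189 + 73) - 1*(-165950) = 143*262 + 165950 = 37466 + 165950 = 203416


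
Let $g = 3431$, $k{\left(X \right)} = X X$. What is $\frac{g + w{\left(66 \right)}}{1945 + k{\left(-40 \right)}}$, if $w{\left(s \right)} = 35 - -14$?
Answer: $\frac{696}{709} \approx 0.98166$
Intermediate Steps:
$k{\left(X \right)} = X^{2}$
$w{\left(s \right)} = 49$ ($w{\left(s \right)} = 35 + 14 = 49$)
$\frac{g + w{\left(66 \right)}}{1945 + k{\left(-40 \right)}} = \frac{3431 + 49}{1945 + \left(-40\right)^{2}} = \frac{3480}{1945 + 1600} = \frac{3480}{3545} = 3480 \cdot \frac{1}{3545} = \frac{696}{709}$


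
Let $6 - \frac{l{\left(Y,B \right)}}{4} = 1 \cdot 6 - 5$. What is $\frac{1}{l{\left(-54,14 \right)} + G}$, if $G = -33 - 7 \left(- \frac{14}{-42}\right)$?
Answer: $- \frac{3}{46} \approx -0.065217$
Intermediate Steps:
$G = - \frac{106}{3}$ ($G = -33 - 7 \left(\left(-14\right) \left(- \frac{1}{42}\right)\right) = -33 - \frac{7}{3} = - \frac{106}{3} \approx -35.333$)
$l{\left(Y,B \right)} = 20$ ($l{\left(Y,B \right)} = 24 - 4 \left(1 \cdot 6 - 5\right) = 24 - 4 \left(6 - 5\right) = 24 - 4 = 20$)
$\frac{1}{l{\left(-54,14 \right)} + G} = \frac{1}{20 - \frac{106}{3}} = \frac{1}{- \frac{46}{3}} = - \frac{3}{46}$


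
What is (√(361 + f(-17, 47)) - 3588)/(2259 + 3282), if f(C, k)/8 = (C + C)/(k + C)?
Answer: -1196/1847 + √79185/83115 ≈ -0.64415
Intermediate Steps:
f(C, k) = 16*C/(C + k) (f(C, k) = 8*((C + C)/(k + C)) = 8*((2*C)/(C + k)) = 8*(2*C/(C + k)) = 16*C/(C + k))
(√(361 + f(-17, 47)) - 3588)/(2259 + 3282) = (√(361 + 16*(-17)/(-17 + 47)) - 3588)/(2259 + 3282) = (√(361 + 16*(-17)/30) - 3588)/5541 = (√(361 + 16*(-17)*(1/30)) - 3588)*(1/5541) = (√(361 - 136/15) - 3588)*(1/5541) = (√(5279/15) - 3588)*(1/5541) = (√79185/15 - 3588)*(1/5541) = (-3588 + √79185/15)*(1/5541) = -1196/1847 + √79185/83115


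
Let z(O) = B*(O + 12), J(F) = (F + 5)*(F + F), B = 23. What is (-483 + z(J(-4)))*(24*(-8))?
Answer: 75072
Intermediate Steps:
J(F) = 2*F*(5 + F) (J(F) = (5 + F)*(2*F) = 2*F*(5 + F))
z(O) = 276 + 23*O (z(O) = 23*(O + 12) = 23*(12 + O) = 276 + 23*O)
(-483 + z(J(-4)))*(24*(-8)) = (-483 + (276 + 23*(2*(-4)*(5 - 4))))*(24*(-8)) = (-483 + (276 + 23*(2*(-4)*1)))*(-192) = (-483 + (276 + 23*(-8)))*(-192) = (-483 + (276 - 184))*(-192) = (-483 + 92)*(-192) = -391*(-192) = 75072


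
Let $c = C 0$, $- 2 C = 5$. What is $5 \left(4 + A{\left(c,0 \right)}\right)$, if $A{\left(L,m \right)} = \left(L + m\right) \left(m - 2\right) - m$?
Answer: $20$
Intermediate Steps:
$C = - \frac{5}{2}$ ($C = \left(- \frac{1}{2}\right) 5 = - \frac{5}{2} \approx -2.5$)
$c = 0$ ($c = \left(- \frac{5}{2}\right) 0 = 0$)
$A{\left(L,m \right)} = - m + \left(-2 + m\right) \left(L + m\right)$ ($A{\left(L,m \right)} = \left(L + m\right) \left(-2 + m\right) - m = \left(-2 + m\right) \left(L + m\right) - m = - m + \left(-2 + m\right) \left(L + m\right)$)
$5 \left(4 + A{\left(c,0 \right)}\right) = 5 \left(4 + \left(0^{2} - 0 - 0 + 0 \cdot 0\right)\right) = 5 \left(4 + \left(0 + 0 + 0 + 0\right)\right) = 5 \left(4 + 0\right) = 5 \cdot 4 = 20$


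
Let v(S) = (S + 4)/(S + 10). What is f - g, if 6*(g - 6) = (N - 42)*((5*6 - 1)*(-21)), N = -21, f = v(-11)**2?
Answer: -12703/2 ≈ -6351.5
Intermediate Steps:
v(S) = (4 + S)/(10 + S)
f = 49 (f = ((4 - 11)/(10 - 11))**2 = (-7/(-1))**2 = (-1*(-7))**2 = 7**2 = 49)
g = 12801/2 (g = 6 + ((-21 - 42)*((5*6 - 1)*(-21)))/6 = 6 + (-63*(30 - 1)*(-21))/6 = 6 + (-1827*(-21))/6 = 6 + (-63*(-609))/6 = 6 + (1/6)*38367 = 6 + 12789/2 = 12801/2 ≈ 6400.5)
f - g = 49 - 1*12801/2 = 49 - 12801/2 = -12703/2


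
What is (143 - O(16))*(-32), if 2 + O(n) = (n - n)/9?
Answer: -4640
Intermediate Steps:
O(n) = -2 (O(n) = -2 + (n - n)/9 = -2 + 0*(⅑) = -2 + 0 = -2)
(143 - O(16))*(-32) = (143 - 1*(-2))*(-32) = (143 + 2)*(-32) = 145*(-32) = -4640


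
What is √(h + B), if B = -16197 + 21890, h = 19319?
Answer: 26*√37 ≈ 158.15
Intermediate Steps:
B = 5693
√(h + B) = √(19319 + 5693) = √25012 = 26*√37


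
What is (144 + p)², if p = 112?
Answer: 65536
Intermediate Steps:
(144 + p)² = (144 + 112)² = 256² = 65536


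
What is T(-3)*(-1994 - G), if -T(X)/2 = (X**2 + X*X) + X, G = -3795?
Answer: -54030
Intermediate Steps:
T(X) = -4*X**2 - 2*X (T(X) = -2*((X**2 + X*X) + X) = -2*((X**2 + X**2) + X) = -2*(2*X**2 + X) = -2*(X + 2*X**2) = -4*X**2 - 2*X)
T(-3)*(-1994 - G) = (-2*(-3)*(1 + 2*(-3)))*(-1994 - 1*(-3795)) = (-2*(-3)*(1 - 6))*(-1994 + 3795) = -2*(-3)*(-5)*1801 = -30*1801 = -54030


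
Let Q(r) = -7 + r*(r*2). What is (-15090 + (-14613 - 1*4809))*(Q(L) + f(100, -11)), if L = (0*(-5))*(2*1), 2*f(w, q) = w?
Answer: -1484016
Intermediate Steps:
f(w, q) = w/2
L = 0 (L = 0*2 = 0)
Q(r) = -7 + 2*r**2 (Q(r) = -7 + r*(2*r) = -7 + 2*r**2)
(-15090 + (-14613 - 1*4809))*(Q(L) + f(100, -11)) = (-15090 + (-14613 - 1*4809))*((-7 + 2*0**2) + (1/2)*100) = (-15090 + (-14613 - 4809))*((-7 + 2*0) + 50) = (-15090 - 19422)*((-7 + 0) + 50) = -34512*(-7 + 50) = -34512*43 = -1484016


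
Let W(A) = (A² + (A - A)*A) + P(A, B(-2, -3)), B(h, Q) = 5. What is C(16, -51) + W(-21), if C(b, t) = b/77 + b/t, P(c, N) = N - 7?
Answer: 1723537/3927 ≈ 438.89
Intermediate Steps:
P(c, N) = -7 + N
C(b, t) = b/77 + b/t (C(b, t) = b*(1/77) + b/t = b/77 + b/t)
W(A) = -2 + A² (W(A) = (A² + (A - A)*A) + (-7 + 5) = (A² + 0*A) - 2 = (A² + 0) - 2 = A² - 2 = -2 + A²)
C(16, -51) + W(-21) = ((1/77)*16 + 16/(-51)) + (-2 + (-21)²) = (16/77 + 16*(-1/51)) + (-2 + 441) = (16/77 - 16/51) + 439 = -416/3927 + 439 = 1723537/3927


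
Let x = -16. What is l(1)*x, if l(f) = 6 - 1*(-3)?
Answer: -144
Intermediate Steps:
l(f) = 9 (l(f) = 6 + 3 = 9)
l(1)*x = 9*(-16) = -144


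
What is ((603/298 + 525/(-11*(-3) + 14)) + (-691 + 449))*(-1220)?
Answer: 1954843210/7003 ≈ 2.7914e+5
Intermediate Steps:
((603/298 + 525/(-11*(-3) + 14)) + (-691 + 449))*(-1220) = ((603*(1/298) + 525/(33 + 14)) - 242)*(-1220) = ((603/298 + 525/47) - 242)*(-1220) = (184791/14006 - 242)*(-1220) = -3204661/14006*(-1220) = 1954843210/7003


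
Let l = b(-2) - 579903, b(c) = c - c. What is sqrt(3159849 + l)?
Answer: sqrt(2579946) ≈ 1606.2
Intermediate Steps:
b(c) = 0
l = -579903 (l = 0 - 579903 = -579903)
sqrt(3159849 + l) = sqrt(3159849 - 579903) = sqrt(2579946)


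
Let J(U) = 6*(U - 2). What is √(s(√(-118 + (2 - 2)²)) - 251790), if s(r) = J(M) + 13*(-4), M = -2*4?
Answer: I*√251902 ≈ 501.9*I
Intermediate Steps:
M = -8
J(U) = -12 + 6*U (J(U) = 6*(-2 + U) = -12 + 6*U)
s(r) = -112 (s(r) = (-12 + 6*(-8)) + 13*(-4) = (-12 - 48) - 52 = -60 - 52 = -112)
√(s(√(-118 + (2 - 2)²)) - 251790) = √(-112 - 251790) = √(-251902) = I*√251902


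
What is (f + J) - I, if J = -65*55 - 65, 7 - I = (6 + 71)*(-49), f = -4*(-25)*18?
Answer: -5620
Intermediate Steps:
f = 1800 (f = 100*18 = 1800)
I = 3780 (I = 7 - (6 + 71)*(-49) = 7 - 77*(-49) = 7 - 1*(-3773) = 7 + 3773 = 3780)
J = -3640 (J = -3575 - 65 = -3640)
(f + J) - I = (1800 - 3640) - 1*3780 = -1840 - 3780 = -5620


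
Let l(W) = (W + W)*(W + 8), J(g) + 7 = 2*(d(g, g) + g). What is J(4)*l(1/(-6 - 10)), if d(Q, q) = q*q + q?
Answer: -5207/128 ≈ -40.680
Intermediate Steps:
d(Q, q) = q + q² (d(Q, q) = q² + q = q + q²)
J(g) = -7 + 2*g + 2*g*(1 + g) (J(g) = -7 + 2*(g*(1 + g) + g) = -7 + 2*(g + g*(1 + g)) = -7 + (2*g + 2*g*(1 + g)) = -7 + 2*g + 2*g*(1 + g))
l(W) = 2*W*(8 + W) (l(W) = (2*W)*(8 + W) = 2*W*(8 + W))
J(4)*l(1/(-6 - 10)) = (-7 + 2*4² + 4*4)*(2*(8 + 1/(-6 - 10))/(-6 - 10)) = (-7 + 2*16 + 16)*(2*(8 + 1/(-16))/(-16)) = (-7 + 32 + 16)*(2*(-1/16)*(8 - 1/16)) = 41*(2*(-1/16)*(127/16)) = 41*(-127/128) = -5207/128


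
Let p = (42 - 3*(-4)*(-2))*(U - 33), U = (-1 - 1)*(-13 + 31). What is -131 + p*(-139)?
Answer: 172507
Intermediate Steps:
U = -36 (U = -2*18 = -36)
p = -1242 (p = (42 - 3*(-4)*(-2))*(-36 - 33) = (42 + 12*(-2))*(-69) = (42 - 24)*(-69) = 18*(-69) = -1242)
-131 + p*(-139) = -131 - 1242*(-139) = -131 + 172638 = 172507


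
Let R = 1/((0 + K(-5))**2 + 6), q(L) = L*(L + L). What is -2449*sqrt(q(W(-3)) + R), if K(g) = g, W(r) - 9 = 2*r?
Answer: -79*sqrt(17329) ≈ -10400.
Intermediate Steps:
W(r) = 9 + 2*r
q(L) = 2*L**2 (q(L) = L*(2*L) = 2*L**2)
R = 1/31 (R = 1/((0 - 5)**2 + 6) = 1/((-5)**2 + 6) = 1/(25 + 6) = 1/31 ≈ 0.032258)
-2449*sqrt(q(W(-3)) + R) = -2449*sqrt(2*(9 + 2*(-3))**2 + 1/31) = -2449*sqrt(2*(9 - 6)**2 + 1/31) = -2449*sqrt(2*3**2 + 1/31) = -2449*sqrt(2*9 + 1/31) = -2449*sqrt(18 + 1/31) = -79*sqrt(17329)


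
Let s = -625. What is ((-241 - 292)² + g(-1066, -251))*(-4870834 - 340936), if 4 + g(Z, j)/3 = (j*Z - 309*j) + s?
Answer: -6866908281290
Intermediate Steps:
g(Z, j) = -1887 - 927*j + 3*Z*j (g(Z, j) = -12 + 3*((j*Z - 309*j) - 625) = -12 + 3*((Z*j - 309*j) - 625) = -12 + 3*((-309*j + Z*j) - 625) = -12 + 3*(-625 - 309*j + Z*j) = -12 + (-1875 - 927*j + 3*Z*j) = -1887 - 927*j + 3*Z*j)
((-241 - 292)² + g(-1066, -251))*(-4870834 - 340936) = ((-241 - 292)² + (-1887 - 927*(-251) + 3*(-1066)*(-251)))*(-4870834 - 340936) = ((-533)² + (-1887 + 232677 + 802698))*(-5211770) = (284089 + 1033488)*(-5211770) = 1317577*(-5211770) = -6866908281290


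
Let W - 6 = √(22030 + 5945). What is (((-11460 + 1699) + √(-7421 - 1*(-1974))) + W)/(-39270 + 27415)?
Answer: 1951/2371 - √1119/2371 - I*√5447/11855 ≈ 0.80875 - 0.0062255*I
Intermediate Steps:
W = 6 + 5*√1119 (W = 6 + √(22030 + 5945) = 6 + √27975 = 6 + 5*√1119 ≈ 173.26)
(((-11460 + 1699) + √(-7421 - 1*(-1974))) + W)/(-39270 + 27415) = (((-11460 + 1699) + √(-7421 - 1*(-1974))) + (6 + 5*√1119))/(-39270 + 27415) = ((-9761 + √(-7421 + 1974)) + (6 + 5*√1119))/(-11855) = ((-9761 + √(-5447)) + (6 + 5*√1119))*(-1/11855) = ((-9761 + I*√5447) + (6 + 5*√1119))*(-1/11855) = (-9755 + 5*√1119 + I*√5447)*(-1/11855) = 1951/2371 - √1119/2371 - I*√5447/11855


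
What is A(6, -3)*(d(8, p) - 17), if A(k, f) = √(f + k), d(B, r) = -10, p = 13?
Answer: -27*√3 ≈ -46.765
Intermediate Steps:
A(6, -3)*(d(8, p) - 17) = √(-3 + 6)*(-10 - 17) = √3*(-27) = -27*√3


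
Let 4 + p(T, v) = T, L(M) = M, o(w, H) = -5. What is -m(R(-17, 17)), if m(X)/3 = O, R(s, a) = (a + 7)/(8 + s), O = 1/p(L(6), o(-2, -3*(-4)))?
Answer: -3/2 ≈ -1.5000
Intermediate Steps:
p(T, v) = -4 + T
O = 1/2 (O = 1/(-4 + 6) = 1/2 ≈ 0.50000)
R(s, a) = (7 + a)/(8 + s)
m(X) = 3/2 (m(X) = 3*(1/2) = 3/2)
-m(R(-17, 17)) = -1*3/2 = -3/2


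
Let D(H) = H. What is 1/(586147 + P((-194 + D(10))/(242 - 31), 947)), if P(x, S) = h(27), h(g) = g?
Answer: 1/586174 ≈ 1.7060e-6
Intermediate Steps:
P(x, S) = 27
1/(586147 + P((-194 + D(10))/(242 - 31), 947)) = 1/(586147 + 27) = 1/586174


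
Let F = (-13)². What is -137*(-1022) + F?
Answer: 140183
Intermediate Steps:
F = 169
-137*(-1022) + F = -137*(-1022) + 169 = 140014 + 169 = 140183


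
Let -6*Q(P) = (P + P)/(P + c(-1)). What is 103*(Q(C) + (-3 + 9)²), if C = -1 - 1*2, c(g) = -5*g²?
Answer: 29561/8 ≈ 3695.1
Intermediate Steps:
C = -3 (C = -1 - 2 = -3)
Q(P) = -P/(3*(-5 + P)) (Q(P) = -(P + P)/(6*(P - 5*(-1)²)) = -2*P/(6*(P - 5*1)) = -2*P/(6*(P - 5)) = -2*P/(6*(-5 + P)) = -P/(3*(-5 + P)))
103*(Q(C) + (-3 + 9)²) = 103*(-1*(-3)/(-15 + 3*(-3)) + (-3 + 9)²) = 103*(-1*(-3)/(-15 - 9) + 6²) = 103*(-1*(-3)/(-24) + 36) = 103*(-1*(-3)*(-1/24) + 36) = 103*(-⅛ + 36) = 103*(287/8) = 29561/8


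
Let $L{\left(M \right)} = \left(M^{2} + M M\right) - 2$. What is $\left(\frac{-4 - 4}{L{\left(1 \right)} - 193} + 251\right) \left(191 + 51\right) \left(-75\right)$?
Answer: $- \frac{879385650}{193} \approx -4.5564 \cdot 10^{6}$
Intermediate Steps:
$L{\left(M \right)} = -2 + 2 M^{2}$ ($L{\left(M \right)} = \left(M^{2} + M^{2}\right) - 2 = 2 M^{2} - 2 = -2 + 2 M^{2}$)
$\left(\frac{-4 - 4}{L{\left(1 \right)} - 193} + 251\right) \left(191 + 51\right) \left(-75\right) = \left(\frac{-4 - 4}{\left(-2 + 2 \cdot 1^{2}\right) - 193} + 251\right) \left(191 + 51\right) \left(-75\right) = \left(- \frac{8}{\left(-2 + 2 \cdot 1\right) - 193} + 251\right) 242 \left(-75\right) = \left(- \frac{8}{\left(-2 + 2\right) - 193} + 251\right) 242 \left(-75\right) = \left(- \frac{8}{0 - 193} + 251\right) 242 \left(-75\right) = \left(- \frac{8}{-193} + 251\right) 242 \left(-75\right) = \left(\left(-8\right) \left(- \frac{1}{193}\right) + 251\right) 242 \left(-75\right) = \left(\frac{8}{193} + 251\right) 242 \left(-75\right) = \frac{48451}{193} \cdot 242 \left(-75\right) = \frac{11725142}{193} \left(-75\right) = - \frac{879385650}{193}$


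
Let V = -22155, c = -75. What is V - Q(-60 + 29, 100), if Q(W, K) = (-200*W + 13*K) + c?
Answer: -29580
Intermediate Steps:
Q(W, K) = -75 - 200*W + 13*K (Q(W, K) = (-200*W + 13*K) - 75 = -75 - 200*W + 13*K)
V - Q(-60 + 29, 100) = -22155 - (-75 - 200*(-60 + 29) + 13*100) = -22155 - (-75 - 200*(-31) + 1300) = -22155 - (-75 + 6200 + 1300) = -22155 - 1*7425 = -22155 - 7425 = -29580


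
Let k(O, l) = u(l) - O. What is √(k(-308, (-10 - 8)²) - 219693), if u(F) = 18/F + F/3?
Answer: I*√7893970/6 ≈ 468.27*I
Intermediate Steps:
u(F) = 18/F + F/3 (u(F) = 18/F + F*(⅓) = 18/F + F/3)
k(O, l) = -O + 18/l + l/3 (k(O, l) = (18/l + l/3) - O = -O + 18/l + l/3)
√(k(-308, (-10 - 8)²) - 219693) = √((-1*(-308) + 18/((-10 - 8)²) + (-10 - 8)²/3) - 219693) = √((308 + 18/((-18)²) + (⅓)*(-18)²) - 219693) = √((308 + 18/324 + (⅓)*324) - 219693) = √((308 + 18*(1/324) + 108) - 219693) = √((308 + 1/18 + 108) - 219693) = √(7489/18 - 219693) = √(-3946985/18) = I*√7893970/6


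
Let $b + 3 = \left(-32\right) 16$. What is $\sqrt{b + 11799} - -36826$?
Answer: $36826 + 2 \sqrt{2821} \approx 36932.0$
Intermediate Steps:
$b = -515$ ($b = -3 - 512 = -515$)
$\sqrt{b + 11799} - -36826 = \sqrt{-515 + 11799} - -36826 = \sqrt{11284} + 36826 = 2 \sqrt{2821} + 36826 = 36826 + 2 \sqrt{2821}$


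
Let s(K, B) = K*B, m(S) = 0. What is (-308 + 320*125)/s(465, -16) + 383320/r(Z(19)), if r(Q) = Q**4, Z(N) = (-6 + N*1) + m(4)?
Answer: 429564397/53123460 ≈ 8.0862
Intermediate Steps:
Z(N) = -6 + N (Z(N) = (-6 + N*1) + 0 = (-6 + N) + 0 = -6 + N)
s(K, B) = B*K
(-308 + 320*125)/s(465, -16) + 383320/r(Z(19)) = (-308 + 320*125)/((-16*465)) + 383320/((-6 + 19)**4) = (-308 + 40000)/(-7440) + 383320/(13**4) = 39692*(-1/7440) + 383320/28561 = -9923/1860 + 383320*(1/28561) = -9923/1860 + 383320/28561 = 429564397/53123460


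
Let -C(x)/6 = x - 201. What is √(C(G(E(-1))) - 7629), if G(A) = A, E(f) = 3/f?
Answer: I*√6405 ≈ 80.031*I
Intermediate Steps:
C(x) = 1206 - 6*x (C(x) = -6*(x - 201) = -6*(-201 + x) = 1206 - 6*x)
√(C(G(E(-1))) - 7629) = √((1206 - 18/(-1)) - 7629) = √((1206 - 18*(-1)) - 7629) = √((1206 - 6*(-3)) - 7629) = √((1206 + 18) - 7629) = √(1224 - 7629) = √(-6405) = I*√6405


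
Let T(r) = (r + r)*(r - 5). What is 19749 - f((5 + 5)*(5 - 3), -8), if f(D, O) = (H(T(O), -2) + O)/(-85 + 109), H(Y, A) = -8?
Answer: 59249/3 ≈ 19750.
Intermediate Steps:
T(r) = 2*r*(-5 + r) (T(r) = (2*r)*(-5 + r) = 2*r*(-5 + r))
f(D, O) = -⅓ + O/24 (f(D, O) = (-8 + O)/(-85 + 109) = (-8 + O)/24 = (-8 + O)*(1/24) = -⅓ + O/24)
19749 - f((5 + 5)*(5 - 3), -8) = 19749 - (-⅓ + (1/24)*(-8)) = 19749 - (-⅓ - ⅓) = 19749 - 1*(-⅔) = 19749 + ⅔ = 59249/3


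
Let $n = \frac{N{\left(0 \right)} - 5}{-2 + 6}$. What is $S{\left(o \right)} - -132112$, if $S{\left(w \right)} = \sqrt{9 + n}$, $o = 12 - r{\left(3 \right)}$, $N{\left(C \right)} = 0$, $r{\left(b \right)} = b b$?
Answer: $132112 + \frac{\sqrt{31}}{2} \approx 1.3211 \cdot 10^{5}$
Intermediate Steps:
$r{\left(b \right)} = b^{2}$
$o = 3$ ($o = 12 - 3^{2} = 12 - 9 = 3$)
$n = - \frac{5}{4}$ ($n = \frac{0 - 5}{-2 + 6} = - \frac{5}{4} \approx -1.25$)
$S{\left(w \right)} = \frac{\sqrt{31}}{2}$ ($S{\left(w \right)} = \sqrt{9 - \frac{5}{4}} = \sqrt{\frac{31}{4}} = \frac{\sqrt{31}}{2}$)
$S{\left(o \right)} - -132112 = \frac{\sqrt{31}}{2} - -132112 = \frac{\sqrt{31}}{2} + 132112 = 132112 + \frac{\sqrt{31}}{2}$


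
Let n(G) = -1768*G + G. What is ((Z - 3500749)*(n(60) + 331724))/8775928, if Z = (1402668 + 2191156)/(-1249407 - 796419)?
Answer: -101029722061685537/1122126354783 ≈ -90034.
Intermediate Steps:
Z = -1796912/1022913 (Z = 3593824/(-2045826) = 3593824*(-1/2045826) = -1796912/1022913 ≈ -1.7567)
n(G) = -1767*G
((Z - 3500749)*(n(60) + 331724))/8775928 = ((-1796912/1022913 - 3500749)*(-1767*60 + 331724))/8775928 = -3580963458749*(-106020 + 331724)/1022913*(1/8775928) = -3580963458749/1022913*225704*(1/8775928) = -808237776493484296/1022913*1/8775928 = -101029722061685537/1122126354783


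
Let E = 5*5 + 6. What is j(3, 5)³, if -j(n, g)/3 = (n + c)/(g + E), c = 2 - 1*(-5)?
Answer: -125/216 ≈ -0.57870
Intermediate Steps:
c = 7 (c = 2 + 5 = 7)
E = 31 (E = 25 + 6 = 31)
j(n, g) = -3*(7 + n)/(31 + g) (j(n, g) = -3*(n + 7)/(g + 31) = -3*(7 + n)/(31 + g))
j(3, 5)³ = (3*(-7 - 1*3)/(31 + 5))³ = (3*(-7 - 3)/36)³ = (3*(1/36)*(-10))³ = (-⅚)³ = -125/216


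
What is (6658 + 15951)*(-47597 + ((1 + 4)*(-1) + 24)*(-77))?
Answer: -1109197540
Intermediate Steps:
(6658 + 15951)*(-47597 + ((1 + 4)*(-1) + 24)*(-77)) = 22609*(-47597 + (5*(-1) + 24)*(-77)) = 22609*(-47597 + (-5 + 24)*(-77)) = 22609*(-47597 + 19*(-77)) = 22609*(-47597 - 1463) = 22609*(-49060) = -1109197540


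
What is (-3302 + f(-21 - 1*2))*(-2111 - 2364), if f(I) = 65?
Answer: 14485575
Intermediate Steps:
(-3302 + f(-21 - 1*2))*(-2111 - 2364) = (-3302 + 65)*(-2111 - 2364) = -3237*(-4475) = 14485575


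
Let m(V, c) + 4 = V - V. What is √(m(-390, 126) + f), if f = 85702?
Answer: 207*√2 ≈ 292.74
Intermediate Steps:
m(V, c) = -4 (m(V, c) = -4 + (V - V) = -4 + 0 = -4)
√(m(-390, 126) + f) = √(-4 + 85702) = √85698 = 207*√2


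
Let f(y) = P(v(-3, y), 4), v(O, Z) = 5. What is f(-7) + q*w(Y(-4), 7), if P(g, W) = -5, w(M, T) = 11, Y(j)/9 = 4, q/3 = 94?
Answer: 3097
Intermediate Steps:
q = 282 (q = 3*94 = 282)
Y(j) = 36 (Y(j) = 9*4 = 36)
f(y) = -5
f(-7) + q*w(Y(-4), 7) = -5 + 282*11 = -5 + 3102 = 3097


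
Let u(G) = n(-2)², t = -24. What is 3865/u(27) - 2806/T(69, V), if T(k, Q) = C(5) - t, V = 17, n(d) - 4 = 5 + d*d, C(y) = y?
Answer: -362129/4901 ≈ -73.889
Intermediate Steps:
n(d) = 9 + d² (n(d) = 4 + (5 + d*d) = 4 + (5 + d²) = 9 + d²)
T(k, Q) = 29 (T(k, Q) = 5 - 1*(-24) = 5 + 24 = 29)
u(G) = 169 (u(G) = (9 + (-2)²)² = (9 + 4)² = 13² = 169)
3865/u(27) - 2806/T(69, V) = 3865/169 - 2806/29 = -362129/4901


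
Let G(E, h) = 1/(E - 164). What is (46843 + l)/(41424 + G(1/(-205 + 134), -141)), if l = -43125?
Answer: 43296110/482382409 ≈ 0.089755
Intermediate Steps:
G(E, h) = 1/(-164 + E)
(46843 + l)/(41424 + G(1/(-205 + 134), -141)) = (46843 - 43125)/(41424 + 1/(-164 + 1/(-205 + 134))) = 3718/(41424 + 1/(-164 + 1/(-71))) = 3718/(41424 + 1/(-164 - 1/71)) = 3718/(41424 + 1/(-11645/71)) = 3718/(41424 - 71/11645) = 3718/(482382409/11645) = 3718*(11645/482382409) = 43296110/482382409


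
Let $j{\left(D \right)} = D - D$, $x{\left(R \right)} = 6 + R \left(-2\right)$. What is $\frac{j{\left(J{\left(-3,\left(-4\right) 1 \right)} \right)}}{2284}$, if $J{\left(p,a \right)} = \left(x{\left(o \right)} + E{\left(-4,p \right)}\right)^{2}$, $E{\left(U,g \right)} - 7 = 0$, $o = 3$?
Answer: $0$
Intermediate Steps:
$E{\left(U,g \right)} = 7$ ($E{\left(U,g \right)} = 7 + 0 = 7$)
$x{\left(R \right)} = 6 - 2 R$
$J{\left(p,a \right)} = 49$ ($J{\left(p,a \right)} = \left(\left(6 - 6\right) + 7\right)^{2} = \left(0 + 7\right)^{2} = 7^{2} = 49$)
$j{\left(D \right)} = 0$
$\frac{j{\left(J{\left(-3,\left(-4\right) 1 \right)} \right)}}{2284} = \frac{0}{2284} = 0 \cdot \frac{1}{2284} = 0$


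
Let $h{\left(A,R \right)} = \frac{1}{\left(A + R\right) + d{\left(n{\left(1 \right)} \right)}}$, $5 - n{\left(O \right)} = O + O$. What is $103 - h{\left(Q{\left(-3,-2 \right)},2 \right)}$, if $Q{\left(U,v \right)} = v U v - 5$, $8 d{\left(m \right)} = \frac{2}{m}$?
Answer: $\frac{18449}{179} \approx 103.07$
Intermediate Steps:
$n{\left(O \right)} = 5 - 2 O$ ($n{\left(O \right)} = 5 - \left(O + O\right) = 5 - 2 O$)
$d{\left(m \right)} = \frac{1}{4 m}$ ($d{\left(m \right)} = \frac{2 \frac{1}{m}}{8} = \frac{1}{4 m}$)
$Q{\left(U,v \right)} = -5 + U v^{2}$ ($Q{\left(U,v \right)} = U v v - 5 = U v^{2} - 5 = -5 + U v^{2}$)
$h{\left(A,R \right)} = \frac{1}{\frac{1}{12} + A + R}$ ($h{\left(A,R \right)} = \frac{1}{\left(A + R\right) + \frac{1}{4 \left(5 - 2\right)}} = \frac{1}{\left(A + R\right) + \frac{1}{4 \cdot 3}} = \frac{1}{\left(A + R\right) + \frac{1}{4} \cdot \frac{1}{3}} = \frac{1}{\left(A + R\right) + \frac{1}{12}} = \frac{1}{\frac{1}{12} + A + R}$)
$103 - h{\left(Q{\left(-3,-2 \right)},2 \right)} = 103 - \frac{12}{1 + 12 \left(-5 - 3 \left(-2\right)^{2}\right) + 12 \cdot 2} = 103 - \frac{12}{1 + 12 \left(-5 - 12\right) + 24} = 103 - \frac{12}{1 + 12 \left(-17\right) + 24} = 103 - \frac{12}{1 - 204 + 24} = 103 - \frac{12}{-179} = 103 - 12 \left(- \frac{1}{179}\right) = 103 - - \frac{12}{179} = 103 + \frac{12}{179} = \frac{18449}{179}$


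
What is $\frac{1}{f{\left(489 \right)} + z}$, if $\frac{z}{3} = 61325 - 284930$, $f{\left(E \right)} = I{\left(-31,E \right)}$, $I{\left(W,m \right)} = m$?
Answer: $- \frac{1}{670326} \approx -1.4918 \cdot 10^{-6}$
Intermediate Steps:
$f{\left(E \right)} = E$
$z = -670815$ ($z = 3 \left(61325 - 284930\right) = 3 \left(-223605\right) = -670815$)
$\frac{1}{f{\left(489 \right)} + z} = \frac{1}{489 - 670815} = \frac{1}{-670326} = - \frac{1}{670326}$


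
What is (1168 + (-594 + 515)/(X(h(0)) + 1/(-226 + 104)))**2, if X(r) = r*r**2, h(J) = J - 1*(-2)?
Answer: 1275006822244/950625 ≈ 1.3412e+6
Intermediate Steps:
h(J) = 2 + J (h(J) = J + 2 = 2 + J)
X(r) = r**3
(1168 + (-594 + 515)/(X(h(0)) + 1/(-226 + 104)))**2 = (1168 + (-594 + 515)/((2 + 0)**3 + 1/(-226 + 104)))**2 = (1168 - 79/(2**3 + 1/(-122)))**2 = (1168 - 79/(8 - 1/122))**2 = (1168 - 79/975/122)**2 = (1168 - 79*122/975)**2 = (1168 - 9638/975)**2 = (1129162/975)**2 = 1275006822244/950625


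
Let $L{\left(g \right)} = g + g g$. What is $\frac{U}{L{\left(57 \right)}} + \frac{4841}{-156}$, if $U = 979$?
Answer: $- \frac{2641937}{85956} \approx -30.736$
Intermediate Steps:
$L{\left(g \right)} = g + g^{2}$
$\frac{U}{L{\left(57 \right)}} + \frac{4841}{-156} = \frac{979}{57 \left(1 + 57\right)} + \frac{4841}{-156} = \frac{979}{57 \cdot 58} + 4841 \left(- \frac{1}{156}\right) = \frac{979}{3306} - \frac{4841}{156} = - \frac{2641937}{85956}$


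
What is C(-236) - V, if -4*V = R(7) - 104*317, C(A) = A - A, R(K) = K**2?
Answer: -32919/4 ≈ -8229.8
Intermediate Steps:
C(A) = 0
V = 32919/4 (V = -(7**2 - 104*317)/4 = -(49 - 32968)/4 = -1/4*(-32919) = 32919/4 ≈ 8229.8)
C(-236) - V = 0 - 1*32919/4 = 0 - 32919/4 = -32919/4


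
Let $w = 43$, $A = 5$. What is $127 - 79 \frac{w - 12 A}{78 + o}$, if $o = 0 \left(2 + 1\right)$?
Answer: $\frac{11249}{78} \approx 144.22$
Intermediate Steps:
$o = 0$ ($o = 0 \cdot 3 = 0$)
$127 - 79 \frac{w - 12 A}{78 + o} = 127 - 79 \frac{43 - 60}{78 + 0} = 127 - 79 \frac{43 - 60}{78} = 127 - 79 \left(\left(-17\right) \frac{1}{78}\right) = 127 - - \frac{1343}{78} = 127 + \frac{1343}{78} = \frac{11249}{78}$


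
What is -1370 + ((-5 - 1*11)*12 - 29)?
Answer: -1591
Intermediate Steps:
-1370 + ((-5 - 1*11)*12 - 29) = -1370 + ((-5 - 11)*12 - 29) = -1370 + (-16*12 - 29) = -1370 + (-192 - 29) = -1370 - 221 = -1591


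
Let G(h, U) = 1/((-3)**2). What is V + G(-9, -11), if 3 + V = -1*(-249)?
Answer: 2215/9 ≈ 246.11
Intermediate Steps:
V = 246 (V = -3 - 1*(-249) = -3 + 249 = 246)
G(h, U) = 1/9
V + G(-9, -11) = 246 + 1/9 = 2215/9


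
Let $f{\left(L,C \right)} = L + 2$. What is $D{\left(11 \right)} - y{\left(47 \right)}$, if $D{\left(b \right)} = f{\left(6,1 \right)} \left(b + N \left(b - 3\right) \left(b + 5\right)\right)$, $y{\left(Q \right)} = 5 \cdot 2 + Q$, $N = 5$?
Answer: $5151$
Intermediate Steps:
$f{\left(L,C \right)} = 2 + L$
$y{\left(Q \right)} = 10 + Q$
$D{\left(b \right)} = 8 b + 40 \left(-3 + b\right) \left(5 + b\right)$ ($D{\left(b \right)} = \left(2 + 6\right) \left(b + 5 \left(b - 3\right) \left(b + 5\right)\right) = 8 \left(b + 5 \left(-3 + b\right) \left(5 + b\right)\right) = 8 b + 40 \left(-3 + b\right) \left(5 + b\right)$)
$D{\left(11 \right)} - y{\left(47 \right)} = \left(-600 + 40 \cdot 11^{2} + 88 \cdot 11\right) - \left(10 + 47\right) = \left(-600 + 40 \cdot 121 + 968\right) - 57 = \left(-600 + 4840 + 968\right) - 57 = 5208 - 57 = 5151$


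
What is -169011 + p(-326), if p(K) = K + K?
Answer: -169663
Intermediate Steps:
p(K) = 2*K
-169011 + p(-326) = -169011 + 2*(-326) = -169011 - 652 = -169663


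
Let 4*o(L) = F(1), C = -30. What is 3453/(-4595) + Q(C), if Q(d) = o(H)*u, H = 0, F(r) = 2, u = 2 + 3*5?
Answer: 71209/9190 ≈ 7.7485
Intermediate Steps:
u = 17 (u = 2 + 15 = 17)
o(L) = ½ (o(L) = (¼)*2 = ½)
Q(d) = 17/2 (Q(d) = (½)*17 = 17/2)
3453/(-4595) + Q(C) = 3453/(-4595) + 17/2 = 3453*(-1/4595) + 17/2 = -3453/4595 + 17/2 = 71209/9190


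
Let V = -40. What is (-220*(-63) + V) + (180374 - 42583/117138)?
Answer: 22747454189/117138 ≈ 1.9419e+5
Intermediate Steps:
(-220*(-63) + V) + (180374 - 42583/117138) = (-220*(-63) - 40) + (180374 - 42583/117138) = (13860 - 40) + (180374 - 42583*1/117138) = 13820 + (180374 - 42583/117138) = 13820 + 21128607029/117138 = 22747454189/117138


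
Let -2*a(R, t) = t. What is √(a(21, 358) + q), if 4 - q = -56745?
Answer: √56570 ≈ 237.84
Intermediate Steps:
q = 56749 (q = 4 - 1*(-56745) = 4 + 56745 = 56749)
a(R, t) = -t/2
√(a(21, 358) + q) = √(-½*358 + 56749) = √(-179 + 56749) = √56570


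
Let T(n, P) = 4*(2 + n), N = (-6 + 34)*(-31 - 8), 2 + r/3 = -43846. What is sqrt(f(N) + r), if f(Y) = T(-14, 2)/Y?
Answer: 10*I*sqrt(10893155)/91 ≈ 362.69*I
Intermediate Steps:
r = -131544 (r = -6 + 3*(-43846) = -6 - 131538 = -131544)
N = -1092 (N = 28*(-39) = -1092)
T(n, P) = 8 + 4*n
f(Y) = -48/Y (f(Y) = (8 + 4*(-14))/Y = (8 - 56)/Y = -48/Y)
sqrt(f(N) + r) = sqrt(-48/(-1092) - 131544) = sqrt(-48*(-1/1092) - 131544) = sqrt(4/91 - 131544) = sqrt(-11970500/91) = 10*I*sqrt(10893155)/91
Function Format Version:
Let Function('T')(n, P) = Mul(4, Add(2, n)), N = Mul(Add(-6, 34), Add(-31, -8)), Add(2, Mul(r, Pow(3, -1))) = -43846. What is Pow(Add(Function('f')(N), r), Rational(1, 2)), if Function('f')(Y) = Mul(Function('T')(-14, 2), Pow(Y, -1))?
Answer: Mul(Rational(10, 91), I, Pow(10893155, Rational(1, 2))) ≈ Mul(362.69, I)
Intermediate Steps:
r = -131544 (r = Add(-6, Mul(3, -43846)) = Add(-6, -131538) = -131544)
N = -1092 (N = Mul(28, -39) = -1092)
Function('T')(n, P) = Add(8, Mul(4, n))
Function('f')(Y) = Mul(-48, Pow(Y, -1)) (Function('f')(Y) = Mul(Add(8, Mul(4, -14)), Pow(Y, -1)) = Mul(Add(8, -56), Pow(Y, -1)) = Mul(-48, Pow(Y, -1)))
Pow(Add(Function('f')(N), r), Rational(1, 2)) = Pow(Add(Mul(-48, Pow(-1092, -1)), -131544), Rational(1, 2)) = Pow(Add(Mul(-48, Rational(-1, 1092)), -131544), Rational(1, 2)) = Pow(Add(Rational(4, 91), -131544), Rational(1, 2)) = Pow(Rational(-11970500, 91), Rational(1, 2)) = Mul(Rational(10, 91), I, Pow(10893155, Rational(1, 2)))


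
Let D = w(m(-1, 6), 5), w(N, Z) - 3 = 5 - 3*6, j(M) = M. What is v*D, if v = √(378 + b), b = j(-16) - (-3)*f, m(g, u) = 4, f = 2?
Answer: -40*√23 ≈ -191.83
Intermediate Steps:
w(N, Z) = -10 (w(N, Z) = 3 + (5 - 3*6) = 3 + (5 - 18) = 3 - 13 = -10)
D = -10
b = -10 (b = -16 - (-3)*2 = -16 - 1*(-6) = -16 + 6 = -10)
v = 4*√23 (v = √(378 - 10) = √368 = 4*√23 ≈ 19.183)
v*D = (4*√23)*(-10) = -40*√23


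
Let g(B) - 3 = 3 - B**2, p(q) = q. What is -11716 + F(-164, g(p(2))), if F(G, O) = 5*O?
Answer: -11706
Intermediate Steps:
g(B) = 6 - B**2 (g(B) = 3 + (3 - B**2) = 6 - B**2)
-11716 + F(-164, g(p(2))) = -11716 + 5*(6 - 1*2**2) = -11716 + 5*(6 - 1*4) = -11716 + 5*(6 - 4) = -11716 + 5*2 = -11716 + 10 = -11706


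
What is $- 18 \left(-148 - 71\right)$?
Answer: $3942$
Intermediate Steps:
$- 18 \left(-148 - 71\right) = \left(-18\right) \left(-219\right) = 3942$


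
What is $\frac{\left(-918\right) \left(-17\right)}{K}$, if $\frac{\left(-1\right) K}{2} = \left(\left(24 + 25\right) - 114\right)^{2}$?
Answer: $- \frac{7803}{4225} \approx -1.8469$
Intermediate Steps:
$K = -8450$ ($K = - 2 \left(\left(24 + 25\right) - 114\right)^{2} = - 2 \left(49 - 114\right)^{2} = - 2 \left(-65\right)^{2} = \left(-2\right) 4225 = -8450$)
$\frac{\left(-918\right) \left(-17\right)}{K} = \frac{\left(-918\right) \left(-17\right)}{-8450} = 15606 \left(- \frac{1}{8450}\right) = - \frac{7803}{4225}$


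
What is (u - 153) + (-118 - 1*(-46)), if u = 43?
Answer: -182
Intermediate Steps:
(u - 153) + (-118 - 1*(-46)) = (43 - 153) + (-118 - 1*(-46)) = -110 + (-118 + 46) = -110 - 72 = -182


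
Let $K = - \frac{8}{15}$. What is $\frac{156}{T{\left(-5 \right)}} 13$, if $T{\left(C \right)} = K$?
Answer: $- \frac{7605}{2} \approx -3802.5$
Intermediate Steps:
$K = - \frac{8}{15}$ ($K = \left(-8\right) \frac{1}{15} = - \frac{8}{15} \approx -0.53333$)
$T{\left(C \right)} = - \frac{8}{15}$
$\frac{156}{T{\left(-5 \right)}} 13 = \frac{156}{- \frac{8}{15}} \cdot 13 = 156 \left(- \frac{15}{8}\right) 13 = \left(- \frac{585}{2}\right) 13 = - \frac{7605}{2}$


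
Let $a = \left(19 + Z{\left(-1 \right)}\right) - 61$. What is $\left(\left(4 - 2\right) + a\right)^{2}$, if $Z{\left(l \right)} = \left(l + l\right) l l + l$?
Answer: $1849$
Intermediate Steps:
$Z{\left(l \right)} = l + 2 l^{3}$ ($Z{\left(l \right)} = 2 l l l + l = 2 l^{2} l + l = 2 l^{3} + l = l + 2 l^{3}$)
$a = -45$ ($a = \left(19 + \left(-1 + 2 \left(-1\right)^{3}\right)\right) - 61 = \left(19 + \left(-1 + 2 \left(-1\right)\right)\right) - 61 = \left(19 - 3\right) - 61 = 16 - 61 = -45$)
$\left(\left(4 - 2\right) + a\right)^{2} = \left(\left(4 - 2\right) - 45\right)^{2} = \left(2 - 45\right)^{2} = \left(-43\right)^{2} = 1849$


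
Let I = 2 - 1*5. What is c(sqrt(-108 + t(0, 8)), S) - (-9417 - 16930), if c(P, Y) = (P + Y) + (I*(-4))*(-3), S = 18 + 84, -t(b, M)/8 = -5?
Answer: 26413 + 2*I*sqrt(17) ≈ 26413.0 + 8.2462*I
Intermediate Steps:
t(b, M) = 40 (t(b, M) = -8*(-5) = 40)
I = -3 (I = 2 - 5 = -3)
S = 102
c(P, Y) = -36 + P + Y (c(P, Y) = (P + Y) - 3*(-4)*(-3) = (P + Y) + 12*(-3) = (P + Y) - 36 = -36 + P + Y)
c(sqrt(-108 + t(0, 8)), S) - (-9417 - 16930) = (-36 + sqrt(-108 + 40) + 102) - (-9417 - 16930) = (-36 + sqrt(-68) + 102) - 1*(-26347) = (-36 + 2*I*sqrt(17) + 102) + 26347 = (66 + 2*I*sqrt(17)) + 26347 = 26413 + 2*I*sqrt(17)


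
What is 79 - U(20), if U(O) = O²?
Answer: -321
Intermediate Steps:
79 - U(20) = 79 - 1*20² = 79 - 1*400 = 79 - 400 = -321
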